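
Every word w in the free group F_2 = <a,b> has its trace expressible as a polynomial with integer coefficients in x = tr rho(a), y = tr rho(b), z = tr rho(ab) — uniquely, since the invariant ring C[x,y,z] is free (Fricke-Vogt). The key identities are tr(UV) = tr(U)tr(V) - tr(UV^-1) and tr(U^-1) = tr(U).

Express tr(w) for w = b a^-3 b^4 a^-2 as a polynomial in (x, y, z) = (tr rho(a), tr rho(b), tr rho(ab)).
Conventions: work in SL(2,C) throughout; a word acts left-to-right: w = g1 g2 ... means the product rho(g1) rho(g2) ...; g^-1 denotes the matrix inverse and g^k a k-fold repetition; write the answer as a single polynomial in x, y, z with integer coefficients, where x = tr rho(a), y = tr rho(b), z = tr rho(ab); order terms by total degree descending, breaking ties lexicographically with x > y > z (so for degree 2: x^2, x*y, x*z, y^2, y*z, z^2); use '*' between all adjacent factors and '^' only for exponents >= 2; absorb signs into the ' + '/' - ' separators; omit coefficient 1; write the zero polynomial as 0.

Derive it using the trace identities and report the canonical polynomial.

trace(b^2) = trace(b) * trace(b) - trace(1) = y^2 - 2
and trace(b^3) = trace(b) * trace(b^2) - trace(b) = y^3 - 3*y
trace(b^4) = trace(b) * trace(b^3) - trace(b^2) = y^4 - 4*y^2 + 2
trace(b^5) = trace(b) * trace(b^4) - trace(b^3) = y^5 - 5*y^3 + 5*y
and trace(a b^2) = trace(b) * trace(a b) - trace(a) = y*z - x
trace(a b^3) = trace(b) * trace(a b^2) - trace(a b) = y^2*z - x*y - z
and trace(b^3 a b) = trace(b) * trace(a b^3) - trace(a b^2) = y^3*z - x*y^2 - 2*y*z + x
and trace(b^5 a) = trace(b) * trace(b^3 a b) - trace(b^3 a) = y^4*z - x*y^3 - 3*y^2*z + 2*x*y + z
trace(b^4 a^-1 b) = trace(b^5) * trace(a) - trace(b^5 a) = x*y^5 - y^4*z - 4*x*y^3 + 3*y^2*z + 3*x*y - z
trace(a b a b) = trace(b a) * trace(b a) - trace(1) = z^2 - 2
next, trace(a b a) = trace(a) * trace(b a) - trace(b) = x*z - y
trace(a b a b^2) = trace(b) * trace(a b a b) - trace(a b a) = y*z^2 - x*z - y
next, trace(b^2 a b a b) = trace(b) * trace(a b a b^2) - trace(a b a b) = y^2*z^2 - x*y*z - y^2 - z^2 + 2
trace(b a b^4 a) = trace(b) * trace(b^2 a b a b) - trace(b^2 a b a) = y^3*z^2 - x*y^2*z - y^3 - 2*y*z^2 + x*z + 3*y
trace(b^4 a^-1 b a) = trace(b a b^4) * trace(a) - trace(b a b^4 a) = x*y^4*z - x^2*y^3 - y^3*z^2 - 2*x*y^2*z + 2*x^2*y + y^3 + 2*y*z^2 - 3*y
and trace(a^-1 b a^-1 b^4) = trace(b^4 a^-1 b) * trace(a) - trace(b^4 a^-1 b a) = x^2*y^5 - 2*x*y^4*z - 3*x^2*y^3 + y^3*z^2 + 5*x*y^2*z + x^2*y - y^3 - 2*y*z^2 - x*z + 3*y
trace(a^-1 b^4 a^-2 b) = trace(a^-1 b a^-1 b^4) * trace(a) - trace(a^-1 b a^-1 b^4 a) = x^3*y^5 - 2*x^2*y^4*z - 3*x^3*y^3 - x*y^5 + x*y^3*z^2 + 5*x^2*y^2*z + y^4*z + x^3*y + 3*x*y^3 - 2*x*y*z^2 - x^2*z - 3*y^2*z + z
next, trace(b^4 a^-2 b) = trace(a^-1 b^5) * trace(a) - trace(a^-1 b^5 a) = x^2*y^5 - x*y^4*z - 4*x^2*y^3 - y^5 + 3*x*y^2*z + 3*x^2*y + 5*y^3 - x*z - 5*y
trace(b^4 a^-2 b a^-2) = trace(a^-1 b^4 a^-2 b) * trace(a) - trace(a^-1 b^4 a^-2 b a) = x^4*y^5 - 2*x^3*y^4*z - 3*x^4*y^3 - 2*x^2*y^5 + x^2*y^3*z^2 + 5*x^3*y^2*z + 2*x*y^4*z + x^4*y + 7*x^2*y^3 - 2*x^2*y*z^2 + y^5 - x^3*z - 6*x*y^2*z - 3*x^2*y - 5*y^3 + 2*x*z + 5*y
next, trace(b a^-3 b^4 a^-2) = trace(b^4 a^-2 b a^-2) * trace(a) - trace(b^4 a^-2 b a^-1) = x^5*y^5 - 2*x^4*y^4*z - 3*x^5*y^3 - 3*x^3*y^5 + x^3*y^3*z^2 + 5*x^4*y^2*z + 4*x^2*y^4*z + x^5*y + 10*x^3*y^3 - 2*x^3*y*z^2 + 2*x*y^5 - x*y^3*z^2 - x^4*z - 11*x^2*y^2*z - y^4*z - 4*x^3*y - 8*x*y^3 + 2*x*y*z^2 + 3*x^2*z + 3*y^2*z + 5*x*y - z

x^5*y^5 - 2*x^4*y^4*z - 3*x^5*y^3 - 3*x^3*y^5 + x^3*y^3*z^2 + 5*x^4*y^2*z + 4*x^2*y^4*z + x^5*y + 10*x^3*y^3 - 2*x^3*y*z^2 + 2*x*y^5 - x*y^3*z^2 - x^4*z - 11*x^2*y^2*z - y^4*z - 4*x^3*y - 8*x*y^3 + 2*x*y*z^2 + 3*x^2*z + 3*y^2*z + 5*x*y - z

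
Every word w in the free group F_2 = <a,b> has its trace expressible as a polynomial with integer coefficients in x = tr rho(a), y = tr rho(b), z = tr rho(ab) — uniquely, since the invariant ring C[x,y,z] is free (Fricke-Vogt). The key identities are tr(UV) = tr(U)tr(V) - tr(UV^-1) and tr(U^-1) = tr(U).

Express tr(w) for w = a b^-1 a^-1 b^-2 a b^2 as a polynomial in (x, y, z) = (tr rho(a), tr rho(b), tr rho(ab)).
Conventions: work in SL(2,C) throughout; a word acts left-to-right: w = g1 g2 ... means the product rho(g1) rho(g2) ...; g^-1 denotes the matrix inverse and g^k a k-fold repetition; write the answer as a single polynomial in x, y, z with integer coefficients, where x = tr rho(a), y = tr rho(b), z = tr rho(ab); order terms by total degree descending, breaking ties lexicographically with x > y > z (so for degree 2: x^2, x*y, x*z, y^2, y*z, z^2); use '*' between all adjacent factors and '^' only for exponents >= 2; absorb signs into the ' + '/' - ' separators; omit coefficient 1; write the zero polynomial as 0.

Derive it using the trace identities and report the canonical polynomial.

trace(a^2 b) = trace(a) trace(b a) - trace(b)   [square of a] = x*z - y
trace(a^2) = trace(a) trace(a) - trace(1)   [square of a] = x^2 - 2
so trace(a b^2 a) = trace(b) trace(a^2 b) - trace(a^2)   [square of b] = x*y*z - x^2 - y^2 + 2
trace(a b a b) = trace(b a) trace(b a) - trace(1)   [split at a repeated b] = z^2 - 2
so trace(a b^2 a b) = trace(b) trace(a b a b) - trace(a b a)   [square of b] = y*z^2 - x*z - y
so trace(b^-1 a b^2 a) = trace(a b^2 a) trace(b) - trace(a b^2 a b)   [inverse elimination on b] = x*y^2*z - x^2*y - y^3 - y*z^2 + x*z + 3*y
trace(b^-1 a b^2 a b^-1) = trace(b^-1 a b^2 a) trace(b) - trace(b^-1 a b^2 a b)   [inverse elimination on b] = x*y^3*z - x^2*y^2 - y^4 - y^2*z^2 + x^2 + 4*y^2 - 2
reduce: trace(b^-2 a b^2 a b^-1) = trace(b^-1 a b^2 a b^-1) trace(b) - trace(b^-1 a b^2 a)   [inverse elimination on b] = x*y^4*z - x^2*y^3 - y^5 - y^3*z^2 - x*y^2*z + 2*x^2*y + 5*y^3 + y*z^2 - x*z - 5*y
so trace(a^3 b) = trace(a) trace(a b a) - trace(a b)   [square of a] = x^2*z - x*y - z
so trace(a^3) = trace(a) trace(a^2) - trace(a)   [square of a] = x^3 - 3*x
trace(a^2 b^2 a) = trace(b) trace(a^3 b) - trace(a^3)   [square of b] = x^2*y*z - x^3 - x*y^2 - y*z + 3*x
reduce: trace(b a b) = trace(b) trace(a b) - trace(a)   [square of b] = y*z - x
trace(a b a^2 b) = trace(a) trace(b a b a) - trace(b a b)   [square of a] = x*z^2 - y*z - x
reduce: trace(a^2 b^2 a b) = trace(b) trace(a b a^2 b) - trace(a b a^2)   [square of b] = x*y*z^2 - x^2*z - y^2*z + z
so trace(a b^2 a b^-1 a) = trace(a^2 b^2 a) trace(b) - trace(a^2 b^2 a b)   [inverse elimination on b] = x^2*y^2*z - x^3*y - x*y^3 - x*y*z^2 + x^2*z + 3*x*y - z
trace(b a b^2) = trace(b) trace(a b^2) - trace(a b)   [square of b] = y^2*z - x*y - z
so trace(a b a b^2 a) = trace(a) trace(b a b^2 a) - trace(b a b^2)   [square of a] = x*y*z^2 - x^2*z - y^2*z + z
so trace(a b a b a b) = trace(b a b a) trace(b a) - trace(a b)   [split at a repeated b] = z^3 - 3*z
trace(a b a b^2 a b) = trace(b) trace(a b a b a b) - trace(a b a b a)   [square of b] = y*z^3 - x*z^2 - 2*y*z + x
reduce: trace(a b^2 a b^-1 a b) = trace(a b a b^2 a) trace(b) - trace(a b a b^2 a b)   [inverse elimination on b] = x*y^2*z^2 - x^2*y*z - y^3*z - y*z^3 + x*z^2 + 3*y*z - x
so trace(b^-1 a b^2 a b^-1 a) = trace(a b^2 a b^-1 a) trace(b) - trace(a b^2 a b^-1 a b)   [inverse elimination on b] = x^2*y^3*z - x^3*y^2 - x*y^4 - 2*x*y^2*z^2 + 2*x^2*y*z + y^3*z + y*z^3 + 3*x*y^2 - x*z^2 - 4*y*z + x
so trace(b^-2 a b^2 a b^-1 a) = trace(b^-1 a b^2 a b^-1 a) trace(b) - trace(b^-1 a b^2 a b^-1 a b)   [inverse elimination on b] = x^2*y^4*z - x^3*y^3 - x*y^5 - 2*x*y^3*z^2 + x^2*y^2*z + y^4*z + y^2*z^3 + x^3*y + 4*x*y^3 - x^2*z - 4*y^2*z - 2*x*y + z
trace(a b^-1 a^-1 b^-2 a b^2) = trace(b^-2 a b^2 a b^-1) trace(a) - trace(b^-2 a b^2 a b^-1 a)   [inverse elimination on a] = x*y^3*z^2 - 2*x^2*y^2*z - y^4*z - y^2*z^3 + x^3*y + x*y^3 + x*y*z^2 + 4*y^2*z - 3*x*y - z

x*y^3*z^2 - 2*x^2*y^2*z - y^4*z - y^2*z^3 + x^3*y + x*y^3 + x*y*z^2 + 4*y^2*z - 3*x*y - z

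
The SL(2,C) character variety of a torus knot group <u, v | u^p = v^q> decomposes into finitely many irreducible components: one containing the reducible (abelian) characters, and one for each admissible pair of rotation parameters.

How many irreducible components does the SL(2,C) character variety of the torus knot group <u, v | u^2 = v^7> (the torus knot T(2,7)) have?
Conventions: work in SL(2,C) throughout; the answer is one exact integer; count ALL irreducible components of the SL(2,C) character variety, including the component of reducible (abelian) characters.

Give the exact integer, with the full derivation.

4

Gamma = < u, v | u^2 = v^7 > (torus knot T(2,7)); the central element u^2 = v^7 acts as +I or -I in any irreducible SL(2,C) representation.
This locks tr(u) to 2*cos(pi*alpha/2), alpha in 1..1, and tr(v) to 2*cos(pi*beta/7), beta in 1..6, on each component of irreducible characters.
Consistency of u^2 = (-1)^alpha I with v^7 = (-1)^beta I forces alpha = beta (mod 2).
Counting: 1 odd alphas x 3 odd betas + 0 even alphas x 3 even betas = 3 + 0 = 3.
That is 3 components of irreducible characters, and with the reducible (abelian) component the total is 4.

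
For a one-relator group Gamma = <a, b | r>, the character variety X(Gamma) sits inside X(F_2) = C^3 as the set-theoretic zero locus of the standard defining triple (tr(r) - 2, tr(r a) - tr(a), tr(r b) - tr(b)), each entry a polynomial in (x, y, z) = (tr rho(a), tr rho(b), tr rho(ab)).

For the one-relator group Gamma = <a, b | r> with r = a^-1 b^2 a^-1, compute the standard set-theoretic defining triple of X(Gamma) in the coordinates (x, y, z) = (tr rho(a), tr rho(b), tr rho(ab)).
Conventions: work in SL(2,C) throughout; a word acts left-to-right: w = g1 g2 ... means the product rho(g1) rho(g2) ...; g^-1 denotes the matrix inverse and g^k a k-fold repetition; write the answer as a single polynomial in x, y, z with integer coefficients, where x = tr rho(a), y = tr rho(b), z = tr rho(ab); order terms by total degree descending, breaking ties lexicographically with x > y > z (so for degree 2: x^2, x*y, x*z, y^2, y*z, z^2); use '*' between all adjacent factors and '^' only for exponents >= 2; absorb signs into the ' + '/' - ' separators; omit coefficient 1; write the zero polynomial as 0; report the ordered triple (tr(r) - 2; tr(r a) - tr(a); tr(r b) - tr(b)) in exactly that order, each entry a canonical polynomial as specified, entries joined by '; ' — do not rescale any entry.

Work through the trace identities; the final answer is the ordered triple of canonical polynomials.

tr(b^2) = tr(b) tr(b) - tr(1) = y^2 - 2
tr(b^2 a) = tr(b) tr(a b) - tr(a) = y*z - x
next, tr(a^-1 b^2) = tr(b^2) tr(a) - tr(b^2 a) = x*y^2 - y*z - x
next, tr(a^-1 b^2 a^-1) = tr(a^-1 b^2) tr(a) - tr(a^-1 b^2 a) = x^2*y^2 - x*y*z - x^2 - y^2 + 2
and tr(b^3) = tr(b) tr(b^2) - tr(b) = y^3 - 3*y
tr(b^3 a) = tr(b) tr(a b^2) - tr(a b) = y^2*z - x*y - z
next, tr(b a^-1 b^2) = tr(b^3) tr(a) - tr(b^3 a) = x*y^3 - y^2*z - 2*x*y + z
tr(a b a b) = tr(b a) tr(b a) - tr(1) = z^2 - 2
and tr(a b a) = tr(a) tr(b a) - tr(b) = x*z - y
and tr(b^2 a b a) = tr(b) tr(a b a b) - tr(a b a) = y*z^2 - x*z - y
next, tr(b a^-1 b^2 a) = tr(b^2 a b) tr(a) - tr(b^2 a b a) = x*y^2*z - x^2*y - y*z^2 + y
tr(a^-1 b^2 a^-1 b) = tr(b a^-1 b^2) tr(a) - tr(b a^-1 b^2 a) = x^2*y^3 - 2*x*y^2*z - x^2*y + y*z^2 + x*z - y
assemble the triple (tr(r) - 2; tr(r a) - x; tr(r b) - y)

x^2*y^2 - x*y*z - x^2 - y^2; x*y^2 - y*z - 2*x; x^2*y^3 - 2*x*y^2*z - x^2*y + y*z^2 + x*z - 2*y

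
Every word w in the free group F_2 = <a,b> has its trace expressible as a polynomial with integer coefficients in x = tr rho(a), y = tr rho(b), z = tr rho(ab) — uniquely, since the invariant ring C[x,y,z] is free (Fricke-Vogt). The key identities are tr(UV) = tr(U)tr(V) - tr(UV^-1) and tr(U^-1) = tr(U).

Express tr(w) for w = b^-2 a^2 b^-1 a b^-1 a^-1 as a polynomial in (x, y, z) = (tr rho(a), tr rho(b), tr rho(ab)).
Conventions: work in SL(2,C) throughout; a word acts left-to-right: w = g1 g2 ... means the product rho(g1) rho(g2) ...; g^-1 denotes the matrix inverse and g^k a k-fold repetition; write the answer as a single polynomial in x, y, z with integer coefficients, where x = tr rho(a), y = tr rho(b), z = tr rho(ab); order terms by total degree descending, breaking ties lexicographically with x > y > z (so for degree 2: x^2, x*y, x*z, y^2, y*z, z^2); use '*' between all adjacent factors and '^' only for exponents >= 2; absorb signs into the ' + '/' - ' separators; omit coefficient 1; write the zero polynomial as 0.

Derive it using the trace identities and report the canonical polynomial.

and tr(a^2) = tr(a) tr(a) - tr(1)  (reduce the a square) = x^2 - 2
tr(a^2 b) = tr(a) tr(b a) - tr(b)  (reduce the a square) = x*z - y
and tr(a^2 b^-1) = tr(a^2) tr(b) - tr(a^2 b)  (eliminate b^-1) = x^2*y - x*z - y
tr(a^2 b^-2) = tr(a^2 b^-1) tr(b) - tr(a^2)  (eliminate b^-1) = x^2*y^2 - x*y*z - x^2 - y^2 + 2
tr(b^-2 a^2 b^-1) = tr(a^2 b^-2) tr(b) - tr(a^2 b^-1)  (eliminate b^-1) = x^2*y^3 - x*y^2*z - 2*x^2*y - y^3 + x*z + 3*y
next, tr(a^3) = tr(a) tr(a^2) - tr(a)  (reduce the a square) = x^3 - 3*x
and tr(a^3 b) = tr(a) tr(a b a) - tr(a b)  (reduce the a square) = x^2*z - x*y - z
tr(a b^-1 a^2) = tr(a^3) tr(b) - tr(a^3 b)  (eliminate b^-1) = x^3*y - x^2*z - 2*x*y + z
tr(b a b a) = tr(a b) tr(a b) - tr(1)  (split on a) = z^2 - 2
tr(b a b) = tr(b) tr(a b) - tr(a)  (reduce the b square) = y*z - x
next, tr(a^2 b a b) = tr(a) tr(b a b a) - tr(b a b)  (reduce the a square) = x*z^2 - y*z - x
tr(a b^-1 a^2 b) = tr(a^2 b a) tr(b) - tr(a^2 b a b)  (eliminate b^-1) = x^2*y*z - x*y^2 - x*z^2 + x
tr(b^-1 a^2 b^-1 a) = tr(a b^-1 a^2) tr(b) - tr(a b^-1 a^2 b)  (eliminate b^-1) = x^3*y^2 - 2*x^2*y*z - x*y^2 + x*z^2 + y*z - x
and tr(a^3 b a) = tr(a) tr(a^2 b a) - tr(a^2 b)  (reduce the a square) = x^3*z - x^2*y - 2*x*z + y
tr(a^3 b a b) = tr(a) tr(a b a b a) - tr(a b a b)  (reduce the a square) = x^2*z^2 - x*y*z - x^2 - z^2 + 2
tr(a b a b^-1 a^2) = tr(a^3 b a) tr(b) - tr(a^3 b a b)  (eliminate b^-1) = x^3*y*z - x^2*y^2 - x^2*z^2 - x*y*z + x^2 + y^2 + z^2 - 2
tr(b a b a b a) = tr(b a b a) tr(b a) - tr(a b)  (split on b) = z^3 - 3*z
next, tr(b a b a b) = tr(b) tr(a b a b) - tr(a b a)  (reduce the b square) = y*z^2 - x*z - y
next, tr(a^2 b a b a b) = tr(a) tr(b a b a b a) - tr(b a b a b)  (reduce the a square) = x*z^3 - y*z^2 - 2*x*z + y
tr(a b a b^-1 a^2 b) = tr(a^2 b a b a) tr(b) - tr(a^2 b a b a b)  (eliminate b^-1) = x^2*y*z^2 - x*y^2*z - x*z^3 - x^2*y + 2*x*z + y
and tr(b^-1 a^2 b^-1 a b a) = tr(a b a b^-1 a^2) tr(b) - tr(a b a b^-1 a^2 b)  (eliminate b^-1) = x^3*y^2*z - x^2*y^3 - 2*x^2*y*z^2 + x*z^3 + 2*x^2*y + y^3 + y*z^2 - 2*x*z - 3*y
tr(a^2 b^-1 a b a) = tr(a b a^3) tr(b) - tr(a b a^3 b)  (eliminate b^-1) = x^3*y*z - x^2*y^2 - x^2*z^2 - x*y*z + x^2 + y^2 + z^2 - 2
and tr(b^-2 a^2 b^-1 a b a) = tr(b^-1 a^2 b^-1 a b a) tr(b) - tr(b^-1 a^2 b^-1 a b a b)  (eliminate b^-1) = x^3*y^3*z - x^2*y^4 - 2*x^2*y^2*z^2 - x^3*y*z + x*y*z^3 + 3*x^2*y^2 + x^2*z^2 + y^4 + y^2*z^2 - x*y*z - x^2 - 4*y^2 - z^2 + 2
next, tr(a^-1 b^-2 a^2 b^-1 a b) = tr(b^-2 a^2 b^-1 a b) tr(a) - tr(b^-2 a^2 b^-1 a b a)  (eliminate a^-1) = -x^3*y^3*z + x^4*y^2 + x^2*y^4 + 2*x^2*y^2*z^2 - x^3*y*z - x*y*z^3 - 4*x^2*y^2 - y^4 - y^2*z^2 + 2*x*y*z + 4*y^2 + z^2 - 2
tr(b^-2 a^2 b^-1 a b^-1 a^-1) = tr(a^-1 b^-2 a^2 b^-1 a) tr(b) - tr(a^-1 b^-2 a^2 b^-1 a b)  (eliminate b^-1) = x^3*y^3*z - x^4*y^2 - 2*x^2*y^2*z^2 + x^3*y*z - x*y^3*z + x*y*z^3 + 2*x^2*y^2 + y^2*z^2 - x*y*z - y^2 - z^2 + 2

x^3*y^3*z - x^4*y^2 - 2*x^2*y^2*z^2 + x^3*y*z - x*y^3*z + x*y*z^3 + 2*x^2*y^2 + y^2*z^2 - x*y*z - y^2 - z^2 + 2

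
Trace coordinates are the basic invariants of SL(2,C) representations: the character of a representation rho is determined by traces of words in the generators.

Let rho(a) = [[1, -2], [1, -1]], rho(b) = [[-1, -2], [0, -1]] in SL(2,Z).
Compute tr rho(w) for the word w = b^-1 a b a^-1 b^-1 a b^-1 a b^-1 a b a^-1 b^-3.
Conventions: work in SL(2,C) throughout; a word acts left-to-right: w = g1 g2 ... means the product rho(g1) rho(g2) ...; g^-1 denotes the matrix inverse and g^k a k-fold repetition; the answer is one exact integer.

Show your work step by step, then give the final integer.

-262

rho(b^-1) = [[-1, 2], [0, -1]]
... * rho(a) = [[1, -2], [1, -1]]  ->  [[1, 0], [-1, 1]]
... * rho(b) = [[-1, -2], [0, -1]]  ->  [[-1, -2], [1, 1]]
... * rho(a^-1) = [[-1, 2], [-1, 1]]  ->  [[3, -4], [-2, 3]]
... * rho(b^-1) = [[-1, 2], [0, -1]]  ->  [[-3, 10], [2, -7]]
... * rho(a) = [[1, -2], [1, -1]]  ->  [[7, -4], [-5, 3]]
... * rho(b^-1) = [[-1, 2], [0, -1]]  ->  [[-7, 18], [5, -13]]
... * rho(a) = [[1, -2], [1, -1]]  ->  [[11, -4], [-8, 3]]
... * rho(b^-1) = [[-1, 2], [0, -1]]  ->  [[-11, 26], [8, -19]]
... * rho(a) = [[1, -2], [1, -1]]  ->  [[15, -4], [-11, 3]]
... * rho(b) = [[-1, -2], [0, -1]]  ->  [[-15, -26], [11, 19]]
... * rho(a^-1) = [[-1, 2], [-1, 1]]  ->  [[41, -56], [-30, 41]]
... * rho(b^-1) = [[-1, 2], [0, -1]]  ->  [[-41, 138], [30, -101]]
... * rho(b^-1) = [[-1, 2], [0, -1]]  ->  [[41, -220], [-30, 161]]
... * rho(b^-1) = [[-1, 2], [0, -1]]  ->  [[-41, 302], [30, -221]]
tr = -41 + -221 = -262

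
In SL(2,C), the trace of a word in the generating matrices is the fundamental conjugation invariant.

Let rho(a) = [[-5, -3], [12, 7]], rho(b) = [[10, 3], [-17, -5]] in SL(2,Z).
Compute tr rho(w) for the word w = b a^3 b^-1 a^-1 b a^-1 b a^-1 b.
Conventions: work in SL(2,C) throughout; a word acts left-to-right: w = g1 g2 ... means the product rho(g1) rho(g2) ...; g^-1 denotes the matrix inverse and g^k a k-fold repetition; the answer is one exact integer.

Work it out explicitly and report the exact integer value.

8426

rho(b) = [[10, 3], [-17, -5]]
... * rho(a) = [[-5, -3], [12, 7]]  ->  [[-14, -9], [25, 16]]
... * rho(a) = [[-5, -3], [12, 7]]  ->  [[-38, -21], [67, 37]]
... * rho(a) = [[-5, -3], [12, 7]]  ->  [[-62, -33], [109, 58]]
... * rho(b^-1) = [[-5, -3], [17, 10]]  ->  [[-251, -144], [441, 253]]
... * rho(a^-1) = [[7, 3], [-12, -5]]  ->  [[-29, -33], [51, 58]]
... * rho(b) = [[10, 3], [-17, -5]]  ->  [[271, 78], [-476, -137]]
... * rho(a^-1) = [[7, 3], [-12, -5]]  ->  [[961, 423], [-1688, -743]]
... * rho(b) = [[10, 3], [-17, -5]]  ->  [[2419, 768], [-4249, -1349]]
... * rho(a^-1) = [[7, 3], [-12, -5]]  ->  [[7717, 3417], [-13555, -6002]]
... * rho(b) = [[10, 3], [-17, -5]]  ->  [[19081, 6066], [-33516, -10655]]
tr = 19081 + -10655 = 8426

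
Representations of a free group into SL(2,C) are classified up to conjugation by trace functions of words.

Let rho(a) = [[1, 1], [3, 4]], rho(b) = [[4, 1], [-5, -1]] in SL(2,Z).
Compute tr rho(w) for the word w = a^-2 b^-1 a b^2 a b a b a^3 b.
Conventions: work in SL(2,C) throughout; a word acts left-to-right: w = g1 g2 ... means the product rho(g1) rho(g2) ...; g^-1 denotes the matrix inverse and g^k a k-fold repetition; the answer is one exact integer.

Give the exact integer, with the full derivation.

rho(a^-1) = [[4, -1], [-3, 1]]
... * rho(a^-1) = [[4, -1], [-3, 1]]  ->  [[19, -5], [-15, 4]]
... * rho(b^-1) = [[-1, -1], [5, 4]]  ->  [[-44, -39], [35, 31]]
... * rho(a) = [[1, 1], [3, 4]]  ->  [[-161, -200], [128, 159]]
... * rho(b) = [[4, 1], [-5, -1]]  ->  [[356, 39], [-283, -31]]
... * rho(b) = [[4, 1], [-5, -1]]  ->  [[1229, 317], [-977, -252]]
... * rho(a) = [[1, 1], [3, 4]]  ->  [[2180, 2497], [-1733, -1985]]
... * rho(b) = [[4, 1], [-5, -1]]  ->  [[-3765, -317], [2993, 252]]
... * rho(a) = [[1, 1], [3, 4]]  ->  [[-4716, -5033], [3749, 4001]]
... * rho(b) = [[4, 1], [-5, -1]]  ->  [[6301, 317], [-5009, -252]]
... * rho(a) = [[1, 1], [3, 4]]  ->  [[7252, 7569], [-5765, -6017]]
... * rho(a) = [[1, 1], [3, 4]]  ->  [[29959, 37528], [-23816, -29833]]
... * rho(a) = [[1, 1], [3, 4]]  ->  [[142543, 180071], [-113315, -143148]]
... * rho(b) = [[4, 1], [-5, -1]]  ->  [[-330183, -37528], [262480, 29833]]
tr = -330183 + 29833 = -300350

-300350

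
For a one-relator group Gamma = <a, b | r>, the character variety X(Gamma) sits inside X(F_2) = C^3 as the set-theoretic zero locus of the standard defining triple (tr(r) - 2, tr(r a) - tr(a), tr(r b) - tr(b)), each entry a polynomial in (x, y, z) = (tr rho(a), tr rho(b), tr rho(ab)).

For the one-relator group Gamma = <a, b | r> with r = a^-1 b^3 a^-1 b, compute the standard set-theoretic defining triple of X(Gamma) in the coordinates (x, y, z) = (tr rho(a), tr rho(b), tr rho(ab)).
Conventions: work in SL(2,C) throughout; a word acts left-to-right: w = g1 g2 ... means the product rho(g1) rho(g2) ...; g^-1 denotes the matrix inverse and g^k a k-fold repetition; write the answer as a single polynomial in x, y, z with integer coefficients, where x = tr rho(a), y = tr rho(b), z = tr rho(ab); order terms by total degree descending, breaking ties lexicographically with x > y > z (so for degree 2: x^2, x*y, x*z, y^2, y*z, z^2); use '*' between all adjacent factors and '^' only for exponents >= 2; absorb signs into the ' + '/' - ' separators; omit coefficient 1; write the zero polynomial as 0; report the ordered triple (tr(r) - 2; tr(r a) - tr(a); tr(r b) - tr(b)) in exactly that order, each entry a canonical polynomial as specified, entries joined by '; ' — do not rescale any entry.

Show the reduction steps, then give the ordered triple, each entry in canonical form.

tr(b^2) = tr(b)*tr(b) - tr(1)   [square of b] = y^2 - 2
tr(b^3) = tr(b)*tr(b^2) - tr(b)   [square of b] = y^3 - 3*y
tr(b^4) = tr(b)*tr(b^3) - tr(b^2)   [square of b] = y^4 - 4*y^2 + 2
tr(a b^2) = tr(b)*tr(a b) - tr(a)   [square of b] = y*z - x
tr(b a b^2) = tr(b)*tr(a b^2) - tr(a b)   [square of b] = y^2*z - x*y - z
tr(b^4 a) = tr(b)*tr(b a b^2) - tr(b a b)   [square of b] = y^3*z - x*y^2 - 2*y*z + x
tr(b a^-1 b^3) = tr(b^4)*tr(a) - tr(b^4 a)   [inverse elimination on a] = x*y^4 - y^3*z - 3*x*y^2 + 2*y*z + x
tr(a b a b) = tr(b a)*tr(b a) - tr(1)   [split at a repeated b] = z^2 - 2
tr(a b a) = tr(a)*tr(b a) - tr(b)   [square of a] = x*z - y
tr(a b a b^2) = tr(b)*tr(a b a b) - tr(a b a)   [square of b] = y*z^2 - x*z - y
tr(b^3 a b a) = tr(b)*tr(a b a b^2) - tr(a b a b)   [square of b] = y^2*z^2 - x*y*z - y^2 - z^2 + 2
tr(b a^-1 b^3 a) = tr(b^3 a b)*tr(a) - tr(b^3 a b a)   [inverse elimination on a] = x*y^3*z - x^2*y^2 - y^2*z^2 - x*y*z + x^2 + y^2 + z^2 - 2
tr(a^-1 b^3 a^-1 b) = tr(b a^-1 b^3)*tr(a) - tr(b a^-1 b^3 a)   [inverse elimination on a] = x^2*y^4 - 2*x*y^3*z - 2*x^2*y^2 + y^2*z^2 + 3*x*y*z - y^2 - z^2 + 2
tr(b^5) = tr(b)*tr(b^4) - tr(b^3) = y^5 - 5*y^3 + 5*y
tr(b^5 a) = tr(b)*tr(a b^4) - tr(a b^3) = y^4*z - x*y^3 - 3*y^2*z + 2*x*y + z
tr(b^3 a^-1 b^2) = tr(b^5)*tr(a) - tr(b^5 a) = x*y^5 - y^4*z - 4*x*y^3 + 3*y^2*z + 3*x*y - z
tr(a b^3 a) = tr(a)*tr(b^3 a) - tr(b^3) = x*y^2*z - x^2*y - y^3 - x*z + 3*y
tr(b^2 a b^3 a) = tr(b)*tr(a b^3 a b) - tr(a b^3 a) = y^3*z^2 - 2*x*y^2*z + x^2*y - y*z^2 + x*z - y
tr(b^3 a^-1 b^2 a) = tr(b^2 a b^3)*tr(a) - tr(b^2 a b^3 a) = x*y^4*z - x^2*y^3 - y^3*z^2 - x*y^2*z + x^2*y + y*z^2 + y
tr(a^-1 b^3 a^-1 b^2) = tr(b^3 a^-1 b^2)*tr(a) - tr(b^3 a^-1 b^2 a) = x^2*y^5 - 2*x*y^4*z - 3*x^2*y^3 + y^3*z^2 + 4*x*y^2*z + 2*x^2*y - y*z^2 - x*z - y
assemble the triple (tr(r) - 2; tr(r a) - x; tr(r b) - y)

x^2*y^4 - 2*x*y^3*z - 2*x^2*y^2 + y^2*z^2 + 3*x*y*z - y^2 - z^2; x*y^4 - y^3*z - 3*x*y^2 + 2*y*z; x^2*y^5 - 2*x*y^4*z - 3*x^2*y^3 + y^3*z^2 + 4*x*y^2*z + 2*x^2*y - y*z^2 - x*z - 2*y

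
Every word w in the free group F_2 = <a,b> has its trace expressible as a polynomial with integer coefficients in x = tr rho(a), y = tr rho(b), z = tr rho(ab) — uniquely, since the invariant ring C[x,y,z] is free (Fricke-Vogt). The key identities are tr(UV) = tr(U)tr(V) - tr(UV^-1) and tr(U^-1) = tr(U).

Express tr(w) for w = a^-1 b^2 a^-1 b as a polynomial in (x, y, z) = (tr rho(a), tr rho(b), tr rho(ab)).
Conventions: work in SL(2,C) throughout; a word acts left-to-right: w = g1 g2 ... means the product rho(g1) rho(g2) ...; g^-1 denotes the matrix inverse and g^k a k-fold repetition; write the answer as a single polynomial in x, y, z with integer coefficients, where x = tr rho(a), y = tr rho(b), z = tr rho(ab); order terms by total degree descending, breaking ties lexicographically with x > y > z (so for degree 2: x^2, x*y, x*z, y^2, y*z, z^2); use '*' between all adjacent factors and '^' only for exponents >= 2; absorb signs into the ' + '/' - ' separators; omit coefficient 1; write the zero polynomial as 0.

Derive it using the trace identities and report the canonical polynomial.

and tr(b^2) = tr(b)*tr(b) - tr(1)   [square of b] = y^2 - 2
and tr(b^3) = tr(b)*tr(b^2) - tr(b)   [square of b] = y^3 - 3*y
tr(b a b) = tr(b)*tr(a b) - tr(a)   [square of b] = y*z - x
next, tr(b^3 a) = tr(b)*tr(b a b) - tr(b a)   [square of b] = y^2*z - x*y - z
tr(b^2 a^-1 b) = tr(b^3)*tr(a) - tr(b^3 a)   [inverse elimination on a] = x*y^3 - y^2*z - 2*x*y + z
tr(a b a b) = tr(a b)*tr(a b) - tr(1)   [split at a repeated a] = z^2 - 2
tr(a b a) = tr(a)*tr(b a) - tr(b)   [square of a] = x*z - y
tr(b a b^2 a) = tr(b)*tr(a b a b) - tr(a b a)   [square of b] = y*z^2 - x*z - y
next, tr(b^2 a^-1 b a) = tr(b a b^2)*tr(a) - tr(b a b^2 a)   [inverse elimination on a] = x*y^2*z - x^2*y - y*z^2 + y
and tr(a^-1 b^2 a^-1 b) = tr(b^2 a^-1 b)*tr(a) - tr(b^2 a^-1 b a)   [inverse elimination on a] = x^2*y^3 - 2*x*y^2*z - x^2*y + y*z^2 + x*z - y

x^2*y^3 - 2*x*y^2*z - x^2*y + y*z^2 + x*z - y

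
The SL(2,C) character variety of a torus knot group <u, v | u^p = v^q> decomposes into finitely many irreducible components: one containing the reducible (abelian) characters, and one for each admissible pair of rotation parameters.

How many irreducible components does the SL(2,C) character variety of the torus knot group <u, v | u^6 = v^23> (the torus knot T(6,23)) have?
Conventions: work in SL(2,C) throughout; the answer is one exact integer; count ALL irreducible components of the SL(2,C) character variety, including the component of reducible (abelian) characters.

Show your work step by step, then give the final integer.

For T(6,23): irreducibility forces the central element u^6 = v^23 to one of +I, -I.
So on each irreducible component the traces are pinned: tr(u) = 2*cos(pi*alpha/6) with 1 <= alpha <= 5, tr(v) = 2*cos(pi*beta/23) with 1 <= beta <= 22.
Consistency of u^6 = (-1)^alpha I with v^23 = (-1)^beta I forces alpha = beta (mod 2).
Enumerate parity-matched pairs: 3*11 odd-odd plus 2*11 even-even gives 55.
components with irreducible characters: 55; plus the single component of reducible (abelian) characters: total 56.

56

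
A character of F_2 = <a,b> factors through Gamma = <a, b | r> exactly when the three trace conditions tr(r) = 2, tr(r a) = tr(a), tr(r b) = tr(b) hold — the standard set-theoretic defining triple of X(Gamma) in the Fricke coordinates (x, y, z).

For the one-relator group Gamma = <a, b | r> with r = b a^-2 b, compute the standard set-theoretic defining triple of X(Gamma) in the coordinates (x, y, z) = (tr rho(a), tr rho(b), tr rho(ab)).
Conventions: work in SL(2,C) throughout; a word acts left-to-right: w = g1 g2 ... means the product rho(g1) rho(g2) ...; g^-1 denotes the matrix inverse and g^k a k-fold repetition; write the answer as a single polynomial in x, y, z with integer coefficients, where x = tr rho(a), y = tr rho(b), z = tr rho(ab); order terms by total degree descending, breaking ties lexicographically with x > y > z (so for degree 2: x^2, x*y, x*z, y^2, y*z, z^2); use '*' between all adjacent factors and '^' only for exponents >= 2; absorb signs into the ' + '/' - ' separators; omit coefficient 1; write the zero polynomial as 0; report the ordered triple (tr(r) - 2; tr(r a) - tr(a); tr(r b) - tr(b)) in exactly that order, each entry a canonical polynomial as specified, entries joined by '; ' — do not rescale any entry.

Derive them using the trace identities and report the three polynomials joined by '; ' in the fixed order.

and tr(b^2) = tr(b) * tr(b) - tr(1)   [square of b] = y^2 - 2
and tr(b^2 a) = tr(b) * tr(a b) - tr(a)   [square of b] = y*z - x
and tr(b^2 a^-1) = tr(b^2) * tr(a) - tr(b^2 a)   [inverse elimination on a] = x*y^2 - y*z - x
tr(b a^-2 b) = tr(b^2 a^-1) * tr(a) - tr(b^2)   [inverse elimination on a] = x^2*y^2 - x*y*z - x^2 - y^2 + 2
and tr(b a b a) = tr(a b) * tr(a b) - tr(1)   [split at a repeated a] = z^2 - 2
and tr(a^-1 b a b) = tr(b a b) * tr(a) - tr(b a b a)   [inverse elimination on a] = x*y*z - x^2 - z^2 + 2
next, tr(b a^-2 b a) = tr(a^-1 b a b) * tr(a) - tr(a^-1 b a b a)   [inverse elimination on a] = x^2*y*z - x^3 - x*z^2 - y*z + 3*x
next, tr(b^3) = tr(b) * tr(b^2) - tr(b) = y^3 - 3*y
tr(b^3 a) = tr(b) * tr(b a b) - tr(b a) = y^2*z - x*y - z
tr(a^-1 b^3) = tr(b^3) * tr(a) - tr(b^3 a) = x*y^3 - y^2*z - 2*x*y + z
next, tr(b a^-2 b^2) = tr(a^-1 b^3) * tr(a) - tr(a^-1 b^3 a) = x^2*y^3 - x*y^2*z - 2*x^2*y - y^3 + x*z + 3*y
assemble the triple (tr(r) - 2; tr(r a) - x; tr(r b) - y)

x^2*y^2 - x*y*z - x^2 - y^2; x^2*y*z - x^3 - x*z^2 - y*z + 2*x; x^2*y^3 - x*y^2*z - 2*x^2*y - y^3 + x*z + 2*y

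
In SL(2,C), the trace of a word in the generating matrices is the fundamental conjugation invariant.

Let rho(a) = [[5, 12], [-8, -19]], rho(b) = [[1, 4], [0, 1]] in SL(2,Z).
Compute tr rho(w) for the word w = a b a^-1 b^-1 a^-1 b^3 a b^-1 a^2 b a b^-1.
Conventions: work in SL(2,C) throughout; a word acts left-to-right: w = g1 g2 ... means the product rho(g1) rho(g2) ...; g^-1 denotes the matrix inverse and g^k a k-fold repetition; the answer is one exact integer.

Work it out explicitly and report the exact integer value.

29687798962

rho(a) = [[5, 12], [-8, -19]]
... * rho(b) = [[1, 4], [0, 1]]  ->  [[5, 32], [-8, -51]]
... * rho(a^-1) = [[-19, -12], [8, 5]]  ->  [[161, 100], [-256, -159]]
... * rho(b^-1) = [[1, -4], [0, 1]]  ->  [[161, -544], [-256, 865]]
... * rho(a^-1) = [[-19, -12], [8, 5]]  ->  [[-7411, -4652], [11784, 7397]]
... * rho(b) = [[1, 4], [0, 1]]  ->  [[-7411, -34296], [11784, 54533]]
... * rho(b) = [[1, 4], [0, 1]]  ->  [[-7411, -63940], [11784, 101669]]
... * rho(b) = [[1, 4], [0, 1]]  ->  [[-7411, -93584], [11784, 148805]]
... * rho(a) = [[5, 12], [-8, -19]]  ->  [[711617, 1689164], [-1131520, -2685887]]
... * rho(b^-1) = [[1, -4], [0, 1]]  ->  [[711617, -1157304], [-1131520, 1840193]]
... * rho(a) = [[5, 12], [-8, -19]]  ->  [[12816517, 30528180], [-20379144, -48541907]]
... * rho(a) = [[5, 12], [-8, -19]]  ->  [[-180142855, -426237216], [286439536, 677746505]]
... * rho(b) = [[1, 4], [0, 1]]  ->  [[-180142855, -1146808636], [286439536, 1823504649]]
... * rho(a) = [[5, 12], [-8, -19]]  ->  [[8273754813, 19627649824], [-13155839512, -31209313899]]
... * rho(b^-1) = [[1, -4], [0, 1]]  ->  [[8273754813, -13467369428], [-13155839512, 21414044149]]
tr = 8273754813 + 21414044149 = 29687798962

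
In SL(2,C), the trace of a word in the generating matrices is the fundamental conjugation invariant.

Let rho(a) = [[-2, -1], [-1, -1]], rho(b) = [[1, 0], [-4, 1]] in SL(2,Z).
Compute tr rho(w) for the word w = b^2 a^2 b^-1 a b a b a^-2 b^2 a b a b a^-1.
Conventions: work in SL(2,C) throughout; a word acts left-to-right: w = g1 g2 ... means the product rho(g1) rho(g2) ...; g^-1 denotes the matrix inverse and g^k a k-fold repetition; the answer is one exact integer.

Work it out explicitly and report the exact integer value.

rho(b) = [[1, 0], [-4, 1]]
... * rho(b) = [[1, 0], [-4, 1]]  ->  [[1, 0], [-8, 1]]
... * rho(a) = [[-2, -1], [-1, -1]]  ->  [[-2, -1], [15, 7]]
... * rho(a) = [[-2, -1], [-1, -1]]  ->  [[5, 3], [-37, -22]]
... * rho(b^-1) = [[1, 0], [4, 1]]  ->  [[17, 3], [-125, -22]]
... * rho(a) = [[-2, -1], [-1, -1]]  ->  [[-37, -20], [272, 147]]
... * rho(b) = [[1, 0], [-4, 1]]  ->  [[43, -20], [-316, 147]]
... * rho(a) = [[-2, -1], [-1, -1]]  ->  [[-66, -23], [485, 169]]
... * rho(b) = [[1, 0], [-4, 1]]  ->  [[26, -23], [-191, 169]]
... * rho(a^-1) = [[-1, 1], [1, -2]]  ->  [[-49, 72], [360, -529]]
... * rho(a^-1) = [[-1, 1], [1, -2]]  ->  [[121, -193], [-889, 1418]]
... * rho(b) = [[1, 0], [-4, 1]]  ->  [[893, -193], [-6561, 1418]]
... * rho(b) = [[1, 0], [-4, 1]]  ->  [[1665, -193], [-12233, 1418]]
... * rho(a) = [[-2, -1], [-1, -1]]  ->  [[-3137, -1472], [23048, 10815]]
... * rho(b) = [[1, 0], [-4, 1]]  ->  [[2751, -1472], [-20212, 10815]]
... * rho(a) = [[-2, -1], [-1, -1]]  ->  [[-4030, -1279], [29609, 9397]]
... * rho(b) = [[1, 0], [-4, 1]]  ->  [[1086, -1279], [-7979, 9397]]
... * rho(a^-1) = [[-1, 1], [1, -2]]  ->  [[-2365, 3644], [17376, -26773]]
tr = -2365 + -26773 = -29138

-29138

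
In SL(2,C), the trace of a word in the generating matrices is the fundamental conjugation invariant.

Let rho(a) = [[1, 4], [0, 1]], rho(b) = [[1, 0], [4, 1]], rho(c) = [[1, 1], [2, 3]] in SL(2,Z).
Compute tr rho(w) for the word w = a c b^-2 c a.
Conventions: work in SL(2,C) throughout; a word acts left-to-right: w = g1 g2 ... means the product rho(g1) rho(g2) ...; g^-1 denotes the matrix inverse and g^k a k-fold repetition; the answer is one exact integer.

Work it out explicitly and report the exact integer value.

-146

rho(a) = [[1, 4], [0, 1]]
... * rho(c) = [[1, 1], [2, 3]]  ->  [[9, 13], [2, 3]]
... * rho(b^-1) = [[1, 0], [-4, 1]]  ->  [[-43, 13], [-10, 3]]
... * rho(b^-1) = [[1, 0], [-4, 1]]  ->  [[-95, 13], [-22, 3]]
... * rho(c) = [[1, 1], [2, 3]]  ->  [[-69, -56], [-16, -13]]
... * rho(a) = [[1, 4], [0, 1]]  ->  [[-69, -332], [-16, -77]]
tr = -69 + -77 = -146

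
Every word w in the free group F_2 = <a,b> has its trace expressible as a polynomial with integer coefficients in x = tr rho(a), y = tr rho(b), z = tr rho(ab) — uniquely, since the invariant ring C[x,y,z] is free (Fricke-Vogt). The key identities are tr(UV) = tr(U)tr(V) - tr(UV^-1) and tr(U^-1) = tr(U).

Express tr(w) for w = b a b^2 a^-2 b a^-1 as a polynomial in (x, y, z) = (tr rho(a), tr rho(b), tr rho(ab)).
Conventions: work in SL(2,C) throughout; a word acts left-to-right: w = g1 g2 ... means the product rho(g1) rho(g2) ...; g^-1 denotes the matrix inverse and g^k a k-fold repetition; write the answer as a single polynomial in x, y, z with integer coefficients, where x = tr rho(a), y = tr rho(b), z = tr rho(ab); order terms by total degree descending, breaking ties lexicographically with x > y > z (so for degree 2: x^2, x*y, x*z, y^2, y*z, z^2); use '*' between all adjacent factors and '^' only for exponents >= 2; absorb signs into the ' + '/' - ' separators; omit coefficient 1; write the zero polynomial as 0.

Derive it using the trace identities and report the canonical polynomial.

x^3*y^3*z - x^4*y^2 - 2*x^2*y^2*z^2 + x^3*y*z - x*y^3*z + x*y*z^3 + 2*x^2*y^2 + y^2*z^2 - x*y*z - y^2 - z^2 + 2

apply: tr(a b^2) = tr(b)*tr(a b) - tr(a) = y*z - x
tr(a b^3) = tr(b)*tr(a b^2) - tr(a b) = y^2*z - x*y - z
tr(b a b^3) = tr(b)*tr(a b^3) - tr(a b^2) = y^3*z - x*y^2 - 2*y*z + x
apply: tr(a b a b) = tr(b a)*tr(b a) - tr(1) = z^2 - 2
use: tr(a b a) = tr(a)*tr(b a) - tr(b) = x*z - y
tr(b a b a b) = tr(b)*tr(a b a b) - tr(a b a) = y*z^2 - x*z - y
apply: tr(b a b^3 a) = tr(b)*tr(b a b a b) - tr(b a b a) = y^2*z^2 - x*y*z - y^2 - z^2 + 2
use: tr(b a^-1 b a b^2) = tr(b a b^3)*tr(a) - tr(b a b^3 a) = x*y^3*z - x^2*y^2 - y^2*z^2 - x*y*z + x^2 + y^2 + z^2 - 2
use: tr(b^2) = tr(b)*tr(b) - tr(1) = y^2 - 2
tr(a b^2 a) = tr(a)*tr(b^2 a) - tr(b^2) = x*y*z - x^2 - y^2 + 2
use: tr(b a b^2 a b) = tr(b)*tr(a b^2 a b) - tr(a b^2 a) = y^2*z^2 - 2*x*y*z + x^2 - 2
apply: tr(a b a b a b) = tr(b a)*tr(b a b a) - tr(b^-1 a^-1) = z^3 - 3*z
use: tr(a b a b a) = tr(a)*tr(b a b a) - tr(b a b) = x*z^2 - y*z - x
use: tr(b a b^2 a b a) = tr(b)*tr(a b a b a b) - tr(a b a b a) = y*z^3 - x*z^2 - 2*y*z + x
tr(b a^-1 b a b^2 a) = tr(b a b^2 a b)*tr(a) - tr(b a b^2 a b a) = x*y^2*z^2 - 2*x^2*y*z - y*z^3 + x^3 + x*z^2 + 2*y*z - 3*x
tr(a^-1 b a^-1 b a b^2) = tr(b a^-1 b a b^2)*tr(a) - tr(b a^-1 b a b^2 a) = x^2*y^3*z - x^3*y^2 - 2*x*y^2*z^2 + x^2*y*z + y*z^3 + x*y^2 - 2*y*z + x
tr(b a b^2 a^-2 b a^-1) = tr(a^-1 b a^-1 b a b^2)*tr(a) - tr(a^-1 b a^-1 b a b^2 a) = x^3*y^3*z - x^4*y^2 - 2*x^2*y^2*z^2 + x^3*y*z - x*y^3*z + x*y*z^3 + 2*x^2*y^2 + y^2*z^2 - x*y*z - y^2 - z^2 + 2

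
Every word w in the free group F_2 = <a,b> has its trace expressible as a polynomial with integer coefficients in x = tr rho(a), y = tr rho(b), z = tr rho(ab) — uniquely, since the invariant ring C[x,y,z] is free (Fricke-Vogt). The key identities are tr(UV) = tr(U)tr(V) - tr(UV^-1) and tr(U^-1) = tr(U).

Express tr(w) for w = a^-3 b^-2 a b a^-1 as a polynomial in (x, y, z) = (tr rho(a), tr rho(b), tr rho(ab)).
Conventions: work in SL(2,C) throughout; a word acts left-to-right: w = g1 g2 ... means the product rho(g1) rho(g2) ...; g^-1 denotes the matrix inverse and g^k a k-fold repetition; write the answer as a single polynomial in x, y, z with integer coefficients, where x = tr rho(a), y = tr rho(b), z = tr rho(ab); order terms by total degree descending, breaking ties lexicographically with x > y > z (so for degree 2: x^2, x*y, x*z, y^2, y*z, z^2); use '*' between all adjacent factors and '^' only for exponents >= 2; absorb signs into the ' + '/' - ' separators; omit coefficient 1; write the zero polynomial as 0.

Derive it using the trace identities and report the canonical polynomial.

tr(a b a) = tr(a)*tr(b a) - tr(b) = x*z - y
and tr(a b a b) = tr(b a)*tr(b a) - tr(1) = z^2 - 2
next, tr(b^-1 a b a) = tr(a b a)*tr(b) - tr(a b a b) = x*y*z - y^2 - z^2 + 2
and tr(a^-1 b^-1 a b) = tr(b^-1 a b)*tr(a) - tr(b^-1 a b a) = -x*y*z + x^2 + y^2 + z^2 - 2
tr(a^-1 b^-1 a b a^-1) = tr(a^-1 b^-1 a b)*tr(a) - tr(a^-1 b^-1 a b a) = -x^2*y*z + x^3 + x*y^2 + x*z^2 - 3*x
tr(a^-2 b^-1 a b a^-1) = tr(a^-1 b^-1 a b a^-1)*tr(a) - tr(a^-1 b^-1 a b) = -x^3*y*z + x^4 + x^2*y^2 + x^2*z^2 + x*y*z - 4*x^2 - y^2 - z^2 + 2
and tr(a b a^-4 b^-1) = tr(a^-2 b^-1 a b a^-1)*tr(a) - tr(a^-2 b^-1 a b) = -x^4*y*z + x^5 + x^3*y^2 + x^3*z^2 + 2*x^2*y*z - 5*x^3 - 2*x*y^2 - 2*x*z^2 + 5*x
next, tr(a^-1 b) = tr(b)*tr(a) - tr(b a) = x*y - z
next, tr(a^-2 b) = tr(a^-1 b)*tr(a) - tr(a^-1 b a) = x^2*y - x*z - y
tr(b a^-3) = tr(a^-2 b)*tr(a) - tr(a^-2 b a) = x^3*y - x^2*z - 2*x*y + z
and tr(a^-3 b^-2 a b a^-1) = tr(a b a^-4 b^-1)*tr(b) - tr(a b a^-4) = -x^4*y^2*z + x^5*y + x^3*y^3 + x^3*y*z^2 + 2*x^2*y^2*z - 6*x^3*y - 2*x*y^3 - 2*x*y*z^2 + x^2*z + 7*x*y - z

-x^4*y^2*z + x^5*y + x^3*y^3 + x^3*y*z^2 + 2*x^2*y^2*z - 6*x^3*y - 2*x*y^3 - 2*x*y*z^2 + x^2*z + 7*x*y - z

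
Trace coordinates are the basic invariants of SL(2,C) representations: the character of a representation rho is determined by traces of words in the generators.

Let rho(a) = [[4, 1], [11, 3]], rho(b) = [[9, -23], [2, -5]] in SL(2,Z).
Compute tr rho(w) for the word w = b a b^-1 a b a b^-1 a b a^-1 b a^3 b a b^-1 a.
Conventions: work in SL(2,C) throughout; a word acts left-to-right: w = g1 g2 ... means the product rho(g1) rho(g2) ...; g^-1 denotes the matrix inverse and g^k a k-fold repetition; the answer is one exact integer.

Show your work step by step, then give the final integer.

rho(b) = [[9, -23], [2, -5]]
... * rho(a) = [[4, 1], [11, 3]]  ->  [[-217, -60], [-47, -13]]
... * rho(b^-1) = [[-5, 23], [-2, 9]]  ->  [[1205, -5531], [261, -1198]]
... * rho(a) = [[4, 1], [11, 3]]  ->  [[-56021, -15388], [-12134, -3333]]
... * rho(b) = [[9, -23], [2, -5]]  ->  [[-534965, 1365423], [-115872, 295747]]
... * rho(a) = [[4, 1], [11, 3]]  ->  [[12879793, 3561304], [2789729, 771369]]
... * rho(b^-1) = [[-5, 23], [-2, 9]]  ->  [[-71521573, 328286975], [-15491383, 71106088]]
... * rho(a) = [[4, 1], [11, 3]]  ->  [[3325070433, 913339352], [720201436, 197826881]]
... * rho(b) = [[9, -23], [2, -5]]  ->  [[31752312601, -81043316719], [6877466686, -17553767433]]
... * rho(a^-1) = [[3, -1], [-11, 4]]  ->  [[986733421712, -355925579477], [213723841821, -77092536418]]
... * rho(b) = [[9, -23], [2, -5]]  ->  [[8168749636454, -20915240801991], [1769329503553, -4530185679793]]
... * rho(a) = [[4, 1], [11, 3]]  ->  [[-197392650276085, -54576972769519], [-42754724463511, -11821227535826]]
... * rho(a) = [[4, 1], [11, 3]]  ->  [[-1389917301569049, -361123568584642], [-301052400748130, -78218407070989]]
... * rho(a) = [[4, 1], [11, 3]]  ->  [[-9532028460707258, -2473288007322975], [-2064612080773399, -535707621961097]]
... * rho(b) = [[9, -23], [2, -5]]  ->  [[-90734832161011272, 231603094632881809], [-19652923970882785, 50164615967593662]]
... * rho(a) = [[4, 1], [11, 3]]  ->  [[2184694712317654811, 604074451737634155], [473199079759999142, 130840923931898201]]
... * rho(b^-1) = [[-5, 23], [-2, 9]]  ->  [[-12131622465063542365, 55684648448944768048], [-2627677246663792112, 12061147149867064075]]
... * rho(a) = [[4, 1], [11, 3]]  ->  [[564004643078138279068, 154922322881770761779], [122161909661882536377, 33555764202937400113]]
tr = 564004643078138279068 + 33555764202937400113 = 597560407281075679181

597560407281075679181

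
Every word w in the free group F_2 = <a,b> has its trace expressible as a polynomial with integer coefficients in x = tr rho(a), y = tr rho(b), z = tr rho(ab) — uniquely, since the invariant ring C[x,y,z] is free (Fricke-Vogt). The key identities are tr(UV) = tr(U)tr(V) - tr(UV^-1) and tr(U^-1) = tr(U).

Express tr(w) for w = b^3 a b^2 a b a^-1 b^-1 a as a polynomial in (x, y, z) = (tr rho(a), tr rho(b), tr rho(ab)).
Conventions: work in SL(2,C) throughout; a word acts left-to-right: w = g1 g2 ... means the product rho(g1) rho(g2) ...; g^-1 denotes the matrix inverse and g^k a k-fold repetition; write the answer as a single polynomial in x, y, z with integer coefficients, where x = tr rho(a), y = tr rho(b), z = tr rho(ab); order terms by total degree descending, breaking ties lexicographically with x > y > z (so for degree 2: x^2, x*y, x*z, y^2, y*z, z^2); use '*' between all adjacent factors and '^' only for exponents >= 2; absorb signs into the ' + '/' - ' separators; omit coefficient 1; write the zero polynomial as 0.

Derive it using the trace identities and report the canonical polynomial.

tr(a b a b) = tr(a b) * tr(a b) - tr(1)   [split at a repeated a] = z^2 - 2
tr(a b a) = tr(a) * tr(b a) - tr(b)   [square of a] = x*z - y
tr(a b^2 a b) = tr(b) * tr(a b a b) - tr(a b a)   [square of b] = y*z^2 - x*z - y
tr(b^2 a) = tr(b) * tr(a b) - tr(a)   [square of b] = y*z - x
tr(b^2) = tr(b) * tr(b) - tr(1)   [square of b] = y^2 - 2
tr(a b^2 a) = tr(a) * tr(b^2 a) - tr(b^2)   [square of a] = x*y*z - x^2 - y^2 + 2
tr(b a b^2 a b) = tr(b) * tr(a b^2 a b) - tr(a b^2 a)   [square of b] = y^2*z^2 - 2*x*y*z + x^2 - 2
tr(b a b^2 a b^2) = tr(b) * tr(b a b^2 a b) - tr(b a b^2 a)   [square of b] = y^3*z^2 - 2*x*y^2*z + x^2*y - y*z^2 + x*z - y
tr(b^3 a b^2 a b) = tr(b) * tr(b a b^2 a b^2) - tr(b a b^2 a b)   [square of b] = y^4*z^2 - 2*x*y^3*z + x^2*y^2 - 2*y^2*z^2 + 3*x*y*z - x^2 - y^2 + 2
tr(a b a b a b) = tr(b a) * tr(b a b a) - tr(b^-1 a^-1)   [split at a repeated b] = z^3 - 3*z
tr(a b a b a) = tr(a) * tr(b a b a) - tr(b a b)   [square of a] = x*z^2 - y*z - x
tr(a b a b a b^2) = tr(b) * tr(a b a b a b) - tr(a b a b a)   [square of b] = y*z^3 - x*z^2 - 2*y*z + x
tr(a b^3 a b a b) = tr(b) * tr(a b a b a b^2) - tr(a b a b a b)   [square of b] = y^2*z^3 - x*y*z^2 - 2*y^2*z - z^3 + x*y + 3*z
tr(a b a^2) = tr(a) * tr(a b a) - tr(a b)   [square of a] = x^2*z - x*y - z
tr(a b a^2 b^2) = tr(b) * tr(a b a^2 b) - tr(a b a^2)   [square of b] = x*y*z^2 - x^2*z - y^2*z + z
tr(a b^3 a b a) = tr(b) * tr(a b a^2 b^2) - tr(a b a^2 b)   [square of b] = x*y^2*z^2 - x^2*y*z - y^3*z - x*z^2 + 2*y*z + x
tr(a b^2 a b^3 a b) = tr(b) * tr(a b^3 a b a b) - tr(a b^3 a b a)   [square of b] = y^3*z^3 - 2*x*y^2*z^2 + x^2*y*z - y^3*z - y*z^3 + x*y^2 + x*z^2 + y*z - x
tr(a b^3) = tr(b) * tr(b a b) - tr(b a)   [square of b] = y^2*z - x*y - z
tr(a b^4) = tr(b) * tr(a b^3) - tr(a b^2)   [square of b] = y^3*z - x*y^2 - 2*y*z + x
tr(b^2 a b^3) = tr(b) * tr(a b^4) - tr(a b^3)   [square of b] = y^4*z - x*y^3 - 3*y^2*z + 2*x*y + z
tr(a b^2 a b^3 a) = tr(a) * tr(b^2 a b^3 a) - tr(b^2 a b^3)   [square of a] = x*y^3*z^2 - 2*x^2*y^2*z - y^4*z + x^3*y + x*y^3 - x*y*z^2 + x^2*z + 3*y^2*z - 3*x*y - z
tr(b a b^3 a b^2 a b) = tr(b) * tr(a b^2 a b^3 a b) - tr(a b^2 a b^3 a)   [square of b] = y^4*z^3 - 3*x*y^3*z^2 + 3*x^2*y^2*z - y^2*z^3 - x^3*y + 2*x*y*z^2 - x^2*z - 2*y^2*z + 2*x*y + z
tr(a b a b a b a b) = tr(b a b a) * tr(b a b a) - tr(1)   [split at a repeated b] = z^4 - 4*z^2 + 2
tr(a b a b a b a) = tr(a) * tr(b a b a b a) - tr(b a b a b)   [square of a] = x*z^3 - y*z^2 - 2*x*z + y
tr(a b a b a b^2 a b) = tr(b) * tr(a b a b a b a b) - tr(a b a b a b a)   [square of b] = y*z^4 - x*z^3 - 3*y*z^2 + 2*x*z + y
tr(b a b a b^2) = tr(b) * tr(b a b a b) - tr(b a b a)   [square of b] = y^2*z^2 - x*y*z - y^2 - z^2 + 2
tr(a b a b a b^2 a) = tr(a) * tr(b a b a b^2 a) - tr(b a b a b^2)   [square of a] = x*y*z^3 - x^2*z^2 - y^2*z^2 - x*y*z + x^2 + y^2 + z^2 - 2
tr(a b^2 a b a b a b^2) = tr(b) * tr(a b a b a b^2 a b) - tr(a b a b a b^2 a)   [square of b] = y^2*z^4 - 2*x*y*z^3 + x^2*z^2 - 2*y^2*z^2 + 3*x*y*z - x^2 - z^2 + 2
tr(b a b^3 a b^2 a b a) = tr(b) * tr(a b^2 a b a b a b^2) - tr(a b^2 a b a b a b)   [square of b] = y^3*z^4 - 2*x*y^2*z^3 + x^2*y*z^2 - 2*y^3*z^2 - y*z^4 + 3*x*y^2*z + x*z^3 - x^2*y + 2*y*z^2 - 2*x*z + y
tr(a b^3 a b^2 a b a^-1 b) = tr(b a b^3 a b^2 a b) * tr(a) - tr(b a b^3 a b^2 a b a)   [inverse elimination on a] = x*y^4*z^3 - 3*x^2*y^3*z^2 - y^3*z^4 + 3*x^3*y^2*z + x*y^2*z^3 - x^4*y + x^2*y*z^2 + 2*y^3*z^2 + y*z^4 - x^3*z - 5*x*y^2*z - x*z^3 + 3*x^2*y - 2*y*z^2 + 3*x*z - y
tr(b^3 a b^2 a b a^-1 b^-1 a) = tr(a b^3 a b^2 a b a^-1) * tr(b) - tr(a b^3 a b^2 a b a^-1 b)   [inverse elimination on b] = -x*y^4*z^3 + 3*x^2*y^3*z^2 + y^5*z^2 + y^3*z^4 - 3*x^3*y^2*z - 2*x*y^4*z - x*y^2*z^3 + x^4*y + x^2*y^3 - x^2*y*z^2 - 4*y^3*z^2 - y*z^4 + x^3*z + 8*x*y^2*z + x*z^3 - 4*x^2*y - y^3 + 2*y*z^2 - 3*x*z + 3*y

-x*y^4*z^3 + 3*x^2*y^3*z^2 + y^5*z^2 + y^3*z^4 - 3*x^3*y^2*z - 2*x*y^4*z - x*y^2*z^3 + x^4*y + x^2*y^3 - x^2*y*z^2 - 4*y^3*z^2 - y*z^4 + x^3*z + 8*x*y^2*z + x*z^3 - 4*x^2*y - y^3 + 2*y*z^2 - 3*x*z + 3*y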